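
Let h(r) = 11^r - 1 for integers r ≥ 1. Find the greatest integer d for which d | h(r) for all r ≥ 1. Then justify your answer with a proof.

Computing the first values: h(1) = 10 and h(2) = 120; gcd(10, 120) = 10, so d ≤ 10.
We prove 10 | 11^r - 1 for all r ≥ 1 by induction on r.
Base case (r = 1): h(1) = 10 = 10·(1), so 10 | h(1).
Inductive step: suppose the statement holds for some j ≥ 1, i.e. 10 | h(j). Then
11^{j+1} − 1^{j+1} = 11·11^j − 1·1^j = 11·(11^j − 1^j) + (10)·1^j. The first term is divisible by 10 by the inductive hypothesis, and the second term (10)·1^j is divisible by 10 since 10 | 10. Hence 10 | h(j+1).
By the principle of mathematical induction, the result holds for all r ≥ 1.
Therefore the largest such d is 10.

d = 10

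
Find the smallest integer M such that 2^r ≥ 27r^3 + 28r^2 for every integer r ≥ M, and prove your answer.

M = 18

At r = 17: 131072 < 140743, so the inequality fails and M ≥ 18. We prove 2^r ≥ 27r^3 + 28r^2 for all r ≥ 18.
Base step (r = 18): 2^r = 262144 and 27r^3 + 28r^2 = 166536, so 262144 ≥ 166536.
Suppose the result is true for r = i, so 2^i ≥ 27i^3 + 28i^2.
Then 2^(i + 1) = 2·(2^i) ≥ 2·(27i^3 + 28i^2).
Also, for i ≥ 18 we have 2·(27i^3 + 28i^2) ≥ 27(i+1)^3 + 28(i+1)^2, since 2·(27i^3 + 28i^2) − (27(i+1)^3 + 28(i+1)^2) = 27i^3 - 53i^2 - 137i - 55, which is nonnegative for all i ≥ 18.
Combining, 2^(i + 1) ≥ 27(i+1)^3 + 28(i+1)^2.
By induction, the statement is established for all r ≥ 18.
Hence the smallest such M is 18.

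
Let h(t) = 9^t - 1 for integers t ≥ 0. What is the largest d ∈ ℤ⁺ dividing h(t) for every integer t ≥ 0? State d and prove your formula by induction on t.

d = 8

Computing the first values: h(0) = 0 and h(1) = 8; gcd(0, 8) = 8, so d ≤ 8.
We prove 8 | 9^t - 1 for all t ≥ 0 by induction on t.
When t = 0: h(0) = 0 = 8·(0), so 8 | h(0).
For the inductive step, assume it holds for an arbitrary p ≥ 0, i.e. 8 | h(p). Then
h(p+1) = 9^(p+1) - 1 = 9·(9^p - 1) + 8 = 9·h(p) + 8. The first term is divisible by 8 by the inductive hypothesis, and 8 is divisible by 8. Hence 8 | h(p+1).
This completes the induction.
Therefore the largest such d is 8.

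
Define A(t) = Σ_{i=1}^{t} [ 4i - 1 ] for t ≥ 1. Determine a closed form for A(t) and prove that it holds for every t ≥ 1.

A(t) = t(2t + 1)

We claim A(t) = t(2t + 1) for all t ≥ 1.
When t = 1: A(1) = 3, and the closed form gives 3. They agree.
Inductive step: suppose the statement holds for some i ≥ 1, so A(i) = i(2i + 1).
Then A(i+1) = A(i) + (4i + 3) = (i(2i + 1)) + (4i + 3).
Simplifying, A(i+1) = (i + 1)(2i + 3) = (i+1)(2(i+1) + 1),
which is the closed form with t = i+1.
By induction, the statement is established for all t ≥ 1.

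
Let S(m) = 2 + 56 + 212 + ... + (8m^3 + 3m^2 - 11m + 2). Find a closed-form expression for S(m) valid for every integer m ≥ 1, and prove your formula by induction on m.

We claim S(m) = m(2m^3 + 5m^2 - 2m - 3) for all m ≥ 1.
For the base case m = 1: S(1) = 2, and the closed form gives 2. They agree.
Inductive step: assume the claim holds for m = r, so S(r) = r(2r^3 + 5r^2 - 2r - 3).
Then S(r+1) = S(r) + (8r^3 + 27r^2 + 19r + 2) = (r(2r^3 + 5r^2 - 2r - 3)) + (8r^3 + 27r^2 + 19r + 2).
Simplifying, S(r+1) = (r + 1)(2r^3 + 11r^2 + 14r + 2) = (r+1)(2(r+1)^3 + 5(r+1)^2 - 2(r+1) - 3),
which is the closed form with m = r+1.
This completes the induction.

S(m) = m(2m^3 + 5m^2 - 2m - 3)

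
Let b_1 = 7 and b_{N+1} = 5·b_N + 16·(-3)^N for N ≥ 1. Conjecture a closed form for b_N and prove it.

Computing the first terms: b_1 = 7, b_2 = -13, b_3 = 79. This suggests b_N = -2(-3)^N + 5^(N - 1).
Base case (N = 1): the formula gives 7 = 7 = b_1.
For the inductive step, assume it holds for an arbitrary j ≥ 1, so b_j = -2(-3)^j + 5^(j - 1).
Then b_{j+1} = 5·b_j + 16·(-3)^j = 5·(-2(-3)^j + 5^(j - 1)) + 16·(-3)^j = -2(-3)^(j + 1) + 5^j = -2(-3)^(j+1) + 5^((j+1) - 1),
which is the claimed formula at N = j+1.
This completes the induction.

b_N = -2(-3)^N + 5^(N - 1)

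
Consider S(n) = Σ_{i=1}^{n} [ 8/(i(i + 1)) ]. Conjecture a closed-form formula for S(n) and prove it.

S(n) = 8n/(n + 1)

We claim S(n) = 8n/(n + 1) for all n ≥ 1.
Base case (n = 1): S(1) = 4, and the closed form gives 4. They agree.
Inductive step: suppose the statement holds for some i ≥ 1, so S(i) = 8i/(i + 1).
Then S(i+1) = S(i) + (8/((i + 1)(i + 2))) = (8i/(i + 1)) + (8/((i + 1)(i + 2))).
Simplifying, S(i+1) = 8(i + 1)/(i + 2) = 8(i+1)/((i+1) + 1),
which is the closed form with n = i+1.
By induction, the statement is established for all n ≥ 1.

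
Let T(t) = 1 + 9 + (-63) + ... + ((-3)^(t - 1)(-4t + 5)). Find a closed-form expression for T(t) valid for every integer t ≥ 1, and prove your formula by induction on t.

T(t) = (-3)^t(t - 1) + 1

We claim T(t) = (-3)^t(t - 1) + 1 for all t ≥ 1.
Base case (t = 1): T(1) = 1, and the closed form gives 1. They agree.
Suppose the result is true for t = k, so T(k) = (-3)^k(k - 1) + 1.
Then T(k+1) = T(k) + ((-3)^k(-4k + 1)) = ((-3)^k(k - 1) + 1) + ((-3)^k(-4k + 1)).
Simplifying, T(k+1) = (-3)^(k + 1)k + 1 = (-3)^(k+1)((k+1) - 1) + 1,
which is the closed form with t = k+1.
By induction, the statement is established for all t ≥ 1.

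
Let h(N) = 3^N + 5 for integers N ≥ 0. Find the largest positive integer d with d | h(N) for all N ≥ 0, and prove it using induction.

d = 2

Computing the first values: h(0) = 6 and h(1) = 8; gcd(6, 8) = 2, so d ≤ 2.
We prove 2 | 3^N + 5 for all N ≥ 0 by induction on N.
Base case (N = 0): h(0) = 6 = 2·(3), so 2 | h(0).
Inductive step: assume the claim holds for N = p, i.e. 2 | h(p). Then
h(p+1) = 3^(p+1) + 5 = 3·(3^p + 5) - 10 = 3·h(p) - 10. The first term is divisible by 2 by the inductive hypothesis, and -10 is divisible by 2. Hence 2 | h(p+1).
By the principle of mathematical induction, the result holds for all N ≥ 0.
Therefore the largest such d is 2.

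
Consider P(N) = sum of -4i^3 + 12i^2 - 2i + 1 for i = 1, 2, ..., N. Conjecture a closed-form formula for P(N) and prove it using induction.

We claim P(N) = -N(N^3 - 2N^2 - 4N - 2) for all N ≥ 1.
When N = 1: P(1) = 7, and the closed form gives 7. They agree.
Inductive step: suppose the statement holds for some i ≥ 1, so P(i) = i(-i^3 + 2i^2 + 4i + 2).
Then P(i+1) = P(i) + (-4i^3 + 10i + 7) = (i(-i^3 + 2i^2 + 4i + 2)) + (-4i^3 + 10i + 7).
Simplifying, P(i+1) = -(i + 1)(i^3 + i^2 - 5i - 7) = -(i+1)((i+1)^3 - 2(i+1)^2 - 4(i+1) - 2),
which is the closed form with N = i+1.
Hence, by induction on N, the claim holds for every N ≥ 1.

P(N) = -N(N^3 - 2N^2 - 4N - 2)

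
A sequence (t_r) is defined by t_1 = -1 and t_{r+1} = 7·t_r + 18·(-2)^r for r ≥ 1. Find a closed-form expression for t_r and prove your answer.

t_r = (-2)^(r + 1) - 5·7^(r - 1)

Computing the first terms: t_1 = -1, t_2 = -43, t_3 = -229. This suggests t_r = (-2)^(r + 1) - 5·7^(r - 1).
For the base case r = 1: the formula gives -1 = -1 = t_1.
Suppose the result is true for r = p, so t_p = (-2)^(p + 1) - 5·7^(p - 1).
Then t_{p+1} = 7·t_p + 18·(-2)^p = 7·((-2)^(p + 1) - 5·7^(p - 1)) + 18·(-2)^p = (-2)^(p + 2) - 5·7^p = (-2)^((p+1) + 1) - 5·7^((p+1) - 1),
which is the claimed formula at r = p+1.
By induction, the statement is established for all r ≥ 1.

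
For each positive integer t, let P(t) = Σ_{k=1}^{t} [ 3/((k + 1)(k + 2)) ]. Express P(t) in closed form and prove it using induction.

We claim P(t) = 3t/(2(t + 2)) for all t ≥ 1.
For the base case t = 1: P(1) = 1/2, and the closed form gives 1/2. They agree.
For the inductive step, assume it holds for an arbitrary k ≥ 1, so P(k) = 3k/(2(k + 2)).
Then P(k+1) = P(k) + (3/((k + 2)(k + 3))) = (3k/(2(k + 2))) + (3/((k + 2)(k + 3))).
Simplifying, P(k+1) = 3(k + 1)/(2(k + 3)) = 3(k+1)/(2((k+1) + 2)),
which is the closed form with t = k+1.
This completes the induction.

P(t) = 3t/(2(t + 2))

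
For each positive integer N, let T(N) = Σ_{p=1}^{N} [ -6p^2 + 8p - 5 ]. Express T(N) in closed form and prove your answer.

T(N) = -N(2N^2 - N + 2)

We claim T(N) = -N(2N^2 - N + 2) for all N ≥ 1.
Base step (N = 1): T(1) = -3, and the closed form gives -3. They agree.
Inductive step: suppose the statement holds for some p ≥ 1, so T(p) = p(-2p^2 + p - 2).
Then T(p+1) = T(p) + (8p - 6(p + 1)^2 + 3) = (p(-2p^2 + p - 2)) + (8p - 6(p + 1)^2 + 3).
Simplifying, T(p+1) = -(p + 1)(2p^2 + 3p + 3) = -(p+1)(2(p+1)^2 - (p+1) + 2),
which is the closed form with N = p+1.
Hence, by induction on N, the claim holds for every N ≥ 1.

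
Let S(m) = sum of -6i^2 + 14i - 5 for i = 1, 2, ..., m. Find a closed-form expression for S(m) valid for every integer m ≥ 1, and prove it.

We claim S(m) = -m(2m^2 - 4m - 1) for all m ≥ 1.
When m = 1: S(1) = 3, and the closed form gives 3. They agree.
Inductive step: suppose the statement holds for some i ≥ 1, so S(i) = i(-2i^2 + 4i + 1).
Then S(i+1) = S(i) + (-6i^2 + 2i + 3) = (i(-2i^2 + 4i + 1)) + (-6i^2 + 2i + 3).
Simplifying, S(i+1) = -(i + 1)(2i^2 - 3) = -(i+1)(2(i+1)^2 - 4(i+1) - 1),
which is the closed form with m = i+1.
By induction, the statement is established for all m ≥ 1.

S(m) = -m(2m^2 - 4m - 1)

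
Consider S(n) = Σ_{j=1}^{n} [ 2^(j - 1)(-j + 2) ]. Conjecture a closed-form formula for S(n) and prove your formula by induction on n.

S(n) = 2^n(-n + 3) - 3

We claim S(n) = 2^n(-n + 3) - 3 for all n ≥ 1.
Base step (n = 1): S(1) = 1, and the closed form gives 1. They agree.
For the inductive step, assume it holds for an arbitrary j ≥ 1, so S(j) = 2^j(-j + 3) - 3.
Then S(j+1) = S(j) + (2^j(-j + 1)) = (2^j(-j + 3) - 3) + (2^j(-j + 1)).
Simplifying, S(j+1) = -2^(j + 1)j + 2^(j + 2) - 3 = 2^(j+1)(-(j+1) + 3) - 3,
which is the closed form with n = j+1.
This completes the induction.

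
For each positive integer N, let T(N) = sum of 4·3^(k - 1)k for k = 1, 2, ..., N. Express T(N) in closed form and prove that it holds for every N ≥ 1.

We claim T(N) = 3^N(2N - 1) + 1 for all N ≥ 1.
Base case (N = 1): T(1) = 4, and the closed form gives 4. They agree.
Inductive step: suppose the statement holds for some k ≥ 1, so T(k) = 3^k(2k - 1) + 1.
Then T(k+1) = T(k) + (4·3^k(k + 1)) = (3^k(2k - 1) + 1) + (4·3^k(k + 1)).
Simplifying, T(k+1) = 6·3^k·k + 3·3^k + 1 = 3^(k+1)(2(k+1) - 1) + 1,
which is the closed form with N = k+1.
This completes the induction.

T(N) = 3^N(2N - 1) + 1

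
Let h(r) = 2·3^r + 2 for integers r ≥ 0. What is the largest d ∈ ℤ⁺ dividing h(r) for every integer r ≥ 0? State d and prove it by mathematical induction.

d = 4

Computing the first values: h(0) = 4 and h(1) = 8; gcd(4, 8) = 4, so d ≤ 4.
We prove 4 | 2·3^r + 2 for all r ≥ 0 by induction on r.
Base case (r = 0): h(0) = 4 = 4·(1), so 4 | h(0).
Suppose the result is true for r = m, i.e. 4 | h(m). Then
h(m+1) = 2·3^(m+1) + 2 = 3·(2·3^m + 2) - 4 = 3·h(m) - 4. The first term is divisible by 4 by the inductive hypothesis, and -4 is divisible by 4. Hence 4 | h(m+1).
By induction, the statement is established for all r ≥ 0.
Therefore the largest such d is 4.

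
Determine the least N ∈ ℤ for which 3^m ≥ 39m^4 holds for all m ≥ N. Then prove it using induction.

At m = 12: 531441 < 808704, so the inequality fails and N ≥ 13. We prove 3^m ≥ 39m^4 for all m ≥ 13.
For the base case m = 13: 3^m = 1594323 and 39m^4 = 1113879, so 1594323 ≥ 1113879.
Suppose the result is true for m = i, so 3^i ≥ 39i^4.
Then 3^(i + 1) = 3·(3^i) ≥ 3·(39i^4).
Also, for i ≥ 13 we have 3·(39i^4) ≥ 39(i+1)^4, since 3 ≥ (1 + 1/i)^4 for all i ≥ 13.
Combining, 3^(i + 1) ≥ 39(i+1)^4.
Hence, by induction on m, the claim holds for every m ≥ 13.
Hence the smallest such N is 13.

N = 13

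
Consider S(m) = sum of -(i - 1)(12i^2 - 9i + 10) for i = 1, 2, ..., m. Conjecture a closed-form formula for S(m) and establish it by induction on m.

We claim S(m) = -m(m - 1)(3m^2 + 2m + 4) for all m ≥ 1.
For the base case m = 1: S(1) = 0, and the closed form gives 0. They agree.
Inductive step: assume the claim holds for m = i, so S(i) = i(-3i^3 + i^2 - 2i + 4).
Then S(i+1) = S(i) + (i(-12i^2 - 15i - 13)) = (i(-3i^3 + i^2 - 2i + 4)) + (i(-12i^2 - 15i - 13)).
Simplifying, S(i+1) = -i(i + 1)(3i^2 + 8i + 9) = -(i+1)((i+1) - 1)(3(i+1)^2 + 2(i+1) + 4),
which is the closed form with m = i+1.
Hence, by induction on m, the claim holds for every m ≥ 1.

S(m) = -m(m - 1)(3m^2 + 2m + 4)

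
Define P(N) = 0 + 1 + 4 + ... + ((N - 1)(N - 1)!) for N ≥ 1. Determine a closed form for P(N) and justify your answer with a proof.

P(N) = N! - 1

We claim P(N) = N! - 1 for all N ≥ 1.
Base case (N = 1): P(1) = 0, and the closed form gives 0. They agree.
For the inductive step, assume it holds for an arbitrary j ≥ 1, so P(j) = j! - 1.
Then P(j+1) = P(j) + (j·j!) = (j! - 1) + (j·j!).
Simplifying, P(j+1) = (j+1)! - 1,
which is the closed form with N = j+1.
By induction, the statement is established for all N ≥ 1.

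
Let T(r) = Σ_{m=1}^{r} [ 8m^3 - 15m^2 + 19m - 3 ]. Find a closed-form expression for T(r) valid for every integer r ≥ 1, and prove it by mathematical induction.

T(r) = r(2r^3 - r^2 + 4r + 4)

We claim T(r) = r(2r^3 - r^2 + 4r + 4) for all r ≥ 1.
When r = 1: T(1) = 9, and the closed form gives 9. They agree.
Inductive step: suppose the statement holds for some m ≥ 1, so T(m) = m(2m^3 - m^2 + 4m + 4).
Then T(m+1) = T(m) + (8m^3 + 9m^2 + 13m + 9) = (m(2m^3 - m^2 + 4m + 4)) + (8m^3 + 9m^2 + 13m + 9).
Simplifying, T(m+1) = (m + 1)(2m^3 + 5m^2 + 8m + 9) = (m+1)(2(m+1)^3 - (m+1)^2 + 4(m+1) + 4),
which is the closed form with r = m+1.
By induction, the statement is established for all r ≥ 1.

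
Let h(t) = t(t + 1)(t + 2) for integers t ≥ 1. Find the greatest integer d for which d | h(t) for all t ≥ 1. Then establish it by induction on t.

Computing the first values: h(1) = 6 and h(2) = 24; gcd(6, 24) = 6, so d ≤ 6.
We prove 6 | t(t + 1)(t + 2) for all t ≥ 1 by induction on t.
Base step (t = 1): h(1) = 6 = 6·(1), so 6 | h(1).
For the inductive step, assume it holds for an arbitrary j ≥ 1, i.e. 6 | h(j). Then
h(j+1) − h(j) = (j+1)·(j+2)·(j+3) − j·(j+1)·(j+2) = (j+1)·(j+2)·[(j+3) − j] = 3·(j+1)·(j+2). The product of 2 consecutive integers is divisible by (2)! = 2, so h(j+1) − h(j) is divisible by 3·2 = 6. By the inductive hypothesis 6 | h(j), hence 6 | h(j+1).
By induction, the statement is established for all t ≥ 1.
Therefore the largest such d is 6.

d = 6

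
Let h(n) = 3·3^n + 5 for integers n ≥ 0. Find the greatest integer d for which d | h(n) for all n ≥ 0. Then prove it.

Computing the first values: h(0) = 8 and h(1) = 14; gcd(8, 14) = 2, so d ≤ 2.
We prove 2 | 3·3^n + 5 for all n ≥ 0 by induction on n.
When n = 0: h(0) = 8 = 2·(4), so 2 | h(0).
Inductive step: assume the claim holds for n = i, i.e. 2 | h(i). Then
h(i+1) = 3·3^(i+1) + 5 = 3·(3·3^i + 5) - 10 = 3·h(i) - 10. The first term is divisible by 2 by the inductive hypothesis, and -10 is divisible by 2. Hence 2 | h(i+1).
This completes the induction.
Therefore the largest such d is 2.

d = 2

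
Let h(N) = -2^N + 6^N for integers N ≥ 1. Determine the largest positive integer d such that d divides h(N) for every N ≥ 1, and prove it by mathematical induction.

d = 4

Computing the first values: h(1) = 4 and h(2) = 32; gcd(4, 32) = 4, so d ≤ 4.
We prove 4 | -2^N + 6^N for all N ≥ 1 by induction on N.
Base case (N = 1): h(1) = 4 = 4·(1), so 4 | h(1).
Inductive step: assume the claim holds for N = m, i.e. 4 | h(m). Then
6^{m+1} − 2^{m+1} = 6·6^m − 2·2^m = 6·(6^m − 2^m) + (4)·2^m. The first term is divisible by 4 by the inductive hypothesis, and the second term (4)·2^m is divisible by 4 since 4 | 4. Hence 4 | h(m+1).
This completes the induction.
Therefore the largest such d is 4.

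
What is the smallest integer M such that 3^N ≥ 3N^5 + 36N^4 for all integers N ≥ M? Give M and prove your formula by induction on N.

At N = 13: 1594323 < 2142075, so the inequality fails and M ≥ 14. We prove 3^N ≥ 3N^5 + 36N^4 for all N ≥ 14.
Base case (N = 14): 3^N = 4782969 and 3N^5 + 36N^4 = 2996448, so 4782969 ≥ 2996448.
Suppose the result is true for N = p, so 3^p ≥ 3p^5 + 36p^4.
Then 3^(p + 1) = 3·(3^p) ≥ 3·(3p^5 + 36p^4).
Also, for p ≥ 14 we have 3·(3p^5 + 36p^4) ≥ 3(p+1)^5 + 36(p+1)^4, since 3·(3p^5 + 36p^4) − (3(p+1)^5 + 36(p+1)^4) = 6p^5 + 57p^4 - 174p^3 - 246p^2 - 159p - 39, which is nonnegative for all p ≥ 14.
Combining, 3^(p + 1) ≥ 3(p+1)^5 + 36(p+1)^4.
By the principle of mathematical induction, the result holds for all N ≥ 14.
Hence the smallest such M is 14.

M = 14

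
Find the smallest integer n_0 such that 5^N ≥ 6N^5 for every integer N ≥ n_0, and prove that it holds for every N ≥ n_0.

n_0 = 8

At N = 7: 78125 < 100842, so the inequality fails and n_0 ≥ 8. We prove 5^N ≥ 6N^5 for all N ≥ 8.
Base step (N = 8): 5^N = 390625 and 6N^5 = 196608, so 390625 ≥ 196608.
For the inductive step, assume it holds for an arbitrary k ≥ 8, so 5^k ≥ 6k^5.
Then 5^(k + 1) = 5·(5^k) ≥ 5·(6k^5).
Also, for k ≥ 8 we have 5·(6k^5) ≥ 6(k+1)^5, since 5 ≥ (1 + 1/k)^5 for all k ≥ 8.
Combining, 5^(k + 1) ≥ 6(k+1)^5.
This completes the induction.
Hence the smallest such n_0 is 8.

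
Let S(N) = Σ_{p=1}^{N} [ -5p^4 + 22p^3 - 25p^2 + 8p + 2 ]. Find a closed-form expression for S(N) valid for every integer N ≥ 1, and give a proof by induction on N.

We claim S(N) = -N(N^4 - 3N^3 - N^2 + 3N - 2) for all N ≥ 1.
For the base case N = 1: S(1) = 2, and the closed form gives 2. They agree.
Suppose the result is true for N = p, so S(p) = p(-p^4 + 3p^3 + p^2 - 3p + 2).
Then S(p+1) = S(p) + (-5p^4 + 2p^3 + 11p^2 + 4p + 2) = (p(-p^4 + 3p^3 + p^2 - 3p + 2)) + (-5p^4 + 2p^3 + 11p^2 + 4p + 2).
Simplifying, S(p+1) = -(p + 1)(p^4 + p^3 - 4p^2 - 4p - 2) = -(p+1)((p+1)^4 - 3(p+1)^3 - (p+1)^2 + 3(p+1) - 2),
which is the closed form with N = p+1.
Hence, by induction on N, the claim holds for every N ≥ 1.

S(N) = -N(N^4 - 3N^3 - N^2 + 3N - 2)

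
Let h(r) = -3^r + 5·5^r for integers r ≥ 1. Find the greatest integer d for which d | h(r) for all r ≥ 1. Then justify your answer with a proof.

Computing the first values: h(1) = 22 and h(2) = 116; gcd(22, 116) = 2, so d ≤ 2.
We prove 2 | -3^r + 5·5^r for all r ≥ 1 by induction on r.
Base step (r = 1): h(1) = 22 = 2·(11), so 2 | h(1).
Inductive step: assume the claim holds for r = i, i.e. 2 | h(i). Then
h(i+1) − 5·h(i) = (-3^(i+1) + 5·5^(i+1)) − 5·(-3^i + 5·5^i) = (-1)·3^i·(3 − 5) = (2)·3^i. Since 2 | h(i) by the inductive hypothesis, 2 | 5·h(i); and 2 | 2 since 2 = 2·1. Therefore 2 | h(i+1).
This completes the induction.
Therefore the largest such d is 2.

d = 2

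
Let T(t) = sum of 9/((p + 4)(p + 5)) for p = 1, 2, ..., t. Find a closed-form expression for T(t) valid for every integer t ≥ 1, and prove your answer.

We claim T(t) = 9t/(5(t + 5)) for all t ≥ 1.
When t = 1: T(1) = 3/10, and the closed form gives 3/10. They agree.
Suppose the result is true for t = p, so T(p) = 9p/(5(p + 5)).
Then T(p+1) = T(p) + (9/((p + 5)(p + 6))) = (9p/(5(p + 5))) + (9/((p + 5)(p + 6))).
Simplifying, T(p+1) = 9(p + 1)/(5(p + 6)) = 9(p+1)/(5((p+1) + 5)),
which is the closed form with t = p+1.
By induction, the statement is established for all t ≥ 1.

T(t) = 9t/(5(t + 5))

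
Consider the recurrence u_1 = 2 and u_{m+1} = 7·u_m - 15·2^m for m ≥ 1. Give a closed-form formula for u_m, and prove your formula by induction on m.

u_m = 3·2^m - 4·7^(m - 1)

Computing the first terms: u_1 = 2, u_2 = -16, u_3 = -172. This suggests u_m = 3·2^m - 4·7^(m - 1).
When m = 1: the formula gives 2 = 2 = u_1.
For the inductive step, assume it holds for an arbitrary k ≥ 1, so u_k = 3·2^k - 4·7^(k - 1).
Then u_{k+1} = 7·u_k - 15·2^k = 7·(3·2^k - 4·7^(k - 1)) - 15·2^k = 3·2^(k + 1) - 4·7^k = 3·2^(k+1) - 4·7^((k+1) - 1),
which is the claimed formula at m = k+1.
By the principle of mathematical induction, the result holds for all m ≥ 1.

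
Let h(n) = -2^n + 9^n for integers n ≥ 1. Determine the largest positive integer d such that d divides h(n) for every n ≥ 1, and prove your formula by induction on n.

d = 7

Computing the first values: h(1) = 7 and h(2) = 77; gcd(7, 77) = 7, so d ≤ 7.
We prove 7 | -2^n + 9^n for all n ≥ 1 by induction on n.
For the base case n = 1: h(1) = 7 = 7·(1), so 7 | h(1).
For the inductive step, assume it holds for an arbitrary p ≥ 1, i.e. 7 | h(p). Then
9^{p+1} − 2^{p+1} = 9·9^p − 2·2^p = 9·(9^p − 2^p) + (7)·2^p. The first term is divisible by 7 by the inductive hypothesis, and the second term (7)·2^p is divisible by 7 since 7 | 7. Hence 7 | h(p+1).
By induction, the statement is established for all n ≥ 1.
Therefore the largest such d is 7.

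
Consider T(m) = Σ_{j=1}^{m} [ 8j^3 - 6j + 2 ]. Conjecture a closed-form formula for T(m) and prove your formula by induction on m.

We claim T(m) = m(2m^3 + 4m^2 - m - 1) for all m ≥ 1.
Base case (m = 1): T(1) = 4, and the closed form gives 4. They agree.
Inductive step: suppose the statement holds for some j ≥ 1, so T(j) = j(2j^3 + 4j^2 - j - 1).
Then T(j+1) = T(j) + (-6j + 8(j + 1)^3 - 4) = (j(2j^3 + 4j^2 - j - 1)) + (-6j + 8(j + 1)^3 - 4).
Simplifying, T(j+1) = (j + 1)(2j^3 + 10j^2 + 13j + 4) = (j+1)(2(j+1)^3 + 4(j+1)^2 - (j+1) - 1),
which is the closed form with m = j+1.
Hence, by induction on m, the claim holds for every m ≥ 1.

T(m) = m(2m^3 + 4m^2 - m - 1)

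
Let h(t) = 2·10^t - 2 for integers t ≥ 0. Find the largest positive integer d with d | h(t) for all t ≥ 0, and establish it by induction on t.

d = 18

Computing the first values: h(0) = 0 and h(1) = 18; gcd(0, 18) = 18, so d ≤ 18.
We prove 18 | 2·10^t - 2 for all t ≥ 0 by induction on t.
Base case (t = 0): h(0) = 0 = 18·(0), so 18 | h(0).
For the inductive step, assume it holds for an arbitrary k ≥ 0, i.e. 18 | h(k). Then
h(k+1) = 2·10^(k+1) - 2 = 10·(2·10^k - 2) + 18 = 10·h(k) + 18. The first term is divisible by 18 by the inductive hypothesis, and 18 is divisible by 18. Hence 18 | h(k+1).
Hence, by induction on t, the claim holds for every t ≥ 0.
Therefore the largest such d is 18.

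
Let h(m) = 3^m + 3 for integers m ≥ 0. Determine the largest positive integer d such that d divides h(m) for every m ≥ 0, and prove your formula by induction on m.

d = 2

Computing the first values: h(0) = 4 and h(1) = 6; gcd(4, 6) = 2, so d ≤ 2.
We prove 2 | 3^m + 3 for all m ≥ 0 by induction on m.
For the base case m = 0: h(0) = 4 = 2·(2), so 2 | h(0).
Inductive step: assume the claim holds for m = j, i.e. 2 | h(j). Then
h(j+1) = 3^(j+1) + 3 = 3·(3^j + 3) - 6 = 3·h(j) - 6. The first term is divisible by 2 by the inductive hypothesis, and -6 is divisible by 2. Hence 2 | h(j+1).
By induction, the statement is established for all m ≥ 0.
Therefore the largest such d is 2.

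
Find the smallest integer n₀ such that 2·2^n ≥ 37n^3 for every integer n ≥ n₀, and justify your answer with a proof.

n₀ = 17

At n = 16: 131072 < 151552, so the inequality fails and n₀ ≥ 17. We prove 2·2^n ≥ 37n^3 for all n ≥ 17.
For the base case n = 17: 2·2^n = 262144 and 37n^3 = 181781, so 262144 ≥ 181781.
Inductive step: suppose the statement holds for some r ≥ 17, so 2·2^r ≥ 37r^3.
Then 2·2^(r + 1) = 2·(2·2^r) ≥ 2·(37r^3).
Also, for r ≥ 17 we have 2·(37r^3) ≥ 37(r+1)^3, since 2 ≥ (1 + 1/r)^3 for all r ≥ 17.
Combining, 2·2^(r + 1) ≥ 37(r+1)^3.
By the principle of mathematical induction, the result holds for all n ≥ 17.
Hence the smallest such n₀ is 17.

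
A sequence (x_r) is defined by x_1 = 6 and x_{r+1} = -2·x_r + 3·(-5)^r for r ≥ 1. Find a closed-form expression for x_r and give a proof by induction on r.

Computing the first terms: x_1 = 6, x_2 = -27, x_3 = 129. This suggests x_r = (-2)^(r - 1) - (-5)^r.
Base case (r = 1): the formula gives 6 = 6 = x_1.
Inductive step: suppose the statement holds for some k ≥ 1, so x_k = (-2)^(k - 1) - (-5)^k.
Then x_{k+1} = -2·x_k + 3·(-5)^k = -2·((-2)^(k - 1) - (-5)^k) + 3·(-5)^k = (-2)^k - (-5)^(k + 1) = (-2)^((k+1) - 1) - (-5)^(k+1),
which is the claimed formula at r = k+1.
Hence, by induction on r, the claim holds for every r ≥ 1.

x_r = (-2)^(r - 1) - (-5)^r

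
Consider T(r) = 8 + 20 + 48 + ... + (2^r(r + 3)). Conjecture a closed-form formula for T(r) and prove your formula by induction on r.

We claim T(r) = 2·2^r(r + 2) - 4 for all r ≥ 1.
When r = 1: T(1) = 8, and the closed form gives 8. They agree.
Suppose the result is true for r = k, so T(k) = 2·2^k(k + 2) - 4.
Then T(k+1) = T(k) + (2^(k + 1)(k + 4)) = (2·2^k(k + 2) - 4) + (2^(k + 1)(k + 4)).
Simplifying, T(k+1) = 4·2^k·k + 12·2^k - 4 = 2·2^(k+1)((k+1) + 2) - 4,
which is the closed form with r = k+1.
By the principle of mathematical induction, the result holds for all r ≥ 1.

T(r) = 2·2^r(r + 2) - 4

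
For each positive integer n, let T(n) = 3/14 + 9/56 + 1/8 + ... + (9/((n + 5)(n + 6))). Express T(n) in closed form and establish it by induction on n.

T(n) = 3n/(2(n + 6))

We claim T(n) = 3n/(2(n + 6)) for all n ≥ 1.
Base case (n = 1): T(1) = 3/14, and the closed form gives 3/14. They agree.
Inductive step: assume the claim holds for n = j, so T(j) = 3j/(2(j + 6)).
Then T(j+1) = T(j) + (9/((j + 6)(j + 7))) = (3j/(2(j + 6))) + (9/((j + 6)(j + 7))).
Simplifying, T(j+1) = 3(j + 1)/(2(j + 7)) = 3(j+1)/(2((j+1) + 6)),
which is the closed form with n = j+1.
By induction, the statement is established for all n ≥ 1.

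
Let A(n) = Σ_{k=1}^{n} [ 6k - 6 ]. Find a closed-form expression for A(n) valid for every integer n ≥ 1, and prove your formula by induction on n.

A(n) = 3n(n - 1)

We claim A(n) = 3n(n - 1) for all n ≥ 1.
Base case (n = 1): A(1) = 0, and the closed form gives 0. They agree.
Inductive step: assume the claim holds for n = k, so A(k) = 3k(k - 1).
Then A(k+1) = A(k) + (6k) = (3k(k - 1)) + (6k).
Simplifying, A(k+1) = 3k(k + 1) = 3(k+1)((k+1) - 1),
which is the closed form with n = k+1.
By induction, the statement is established for all n ≥ 1.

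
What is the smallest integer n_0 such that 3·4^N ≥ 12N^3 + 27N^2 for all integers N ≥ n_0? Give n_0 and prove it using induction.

At N = 4: 768 < 1200, so the inequality fails and n_0 ≥ 5. We prove 3·4^N ≥ 12N^3 + 27N^2 for all N ≥ 5.
For the base case N = 5: 3·4^N = 3072 and 12N^3 + 27N^2 = 2175, so 3072 ≥ 2175.
Inductive step: assume the claim holds for N = p, so 3·4^p ≥ 12p^3 + 27p^2.
Then 3·4^(p + 1) = 4·(3·4^p) ≥ 4·(12p^3 + 27p^2).
Also, for p ≥ 5 we have 4·(12p^3 + 27p^2) ≥ 12(p+1)^3 + 27(p+1)^2, since 4·(12p^3 + 27p^2) − (12(p+1)^3 + 27(p+1)^2) = 36p^3 + 45p^2 - 90p - 39, which is nonnegative for all p ≥ 5.
Combining, 3·4^(p + 1) ≥ 12(p+1)^3 + 27(p+1)^2.
By the principle of mathematical induction, the result holds for all N ≥ 5.
Hence the smallest such n_0 is 5.

n_0 = 5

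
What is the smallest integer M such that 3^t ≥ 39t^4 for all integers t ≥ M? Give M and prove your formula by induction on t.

M = 13

At t = 12: 531441 < 808704, so the inequality fails and M ≥ 13. We prove 3^t ≥ 39t^4 for all t ≥ 13.
Base case (t = 13): 3^t = 1594323 and 39t^4 = 1113879, so 1594323 ≥ 1113879.
Suppose the result is true for t = j, so 3^j ≥ 39j^4.
Then 3^(j + 1) = 3·(3^j) ≥ 3·(39j^4).
Also, for j ≥ 13 we have 3·(39j^4) ≥ 39(j+1)^4, since 3 ≥ (1 + 1/j)^4 for all j ≥ 13.
Combining, 3^(j + 1) ≥ 39(j+1)^4.
Hence, by induction on t, the claim holds for every t ≥ 13.
Hence the smallest such M is 13.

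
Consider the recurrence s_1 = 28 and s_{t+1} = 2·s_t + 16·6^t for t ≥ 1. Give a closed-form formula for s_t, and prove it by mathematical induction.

Computing the first terms: s_1 = 28, s_2 = 152, s_3 = 880. This suggests s_t = 2^(t + 1) + 4·6^t.
Base case (t = 1): the formula gives 28 = 28 = s_1.
Suppose the result is true for t = p, so s_p = 2^(p + 1) + 4·6^p.
Then s_{p+1} = 2·s_p + 16·6^p = 2·(2^(p + 1) + 4·6^p) + 16·6^p = 2^(p + 2) + 4·6^(p + 1) = 2^((p+1) + 1) + 4·6^(p+1),
which is the claimed formula at t = p+1.
By the principle of mathematical induction, the result holds for all t ≥ 1.

s_t = 2^(t + 1) + 4·6^t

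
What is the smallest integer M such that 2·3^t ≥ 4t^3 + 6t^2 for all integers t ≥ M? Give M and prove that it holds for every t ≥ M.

M = 6

At t = 5: 486 < 650, so the inequality fails and M ≥ 6. We prove 2·3^t ≥ 4t^3 + 6t^2 for all t ≥ 6.
Base case (t = 6): 2·3^t = 1458 and 4t^3 + 6t^2 = 1080, so 1458 ≥ 1080.
Inductive step: assume the claim holds for t = k, so 2·3^k ≥ 4k^3 + 6k^2.
Then 2·3^(k + 1) = 3·(2·3^k) ≥ 3·(4k^3 + 6k^2).
Also, for k ≥ 6 we have 3·(4k^3 + 6k^2) ≥ 4(k+1)^3 + 6(k+1)^2, since 3·(4k^3 + 6k^2) − (4(k+1)^3 + 6(k+1)^2) = 8k^3 - 24k - 10, which is nonnegative for all k ≥ 6.
Combining, 2·3^(k + 1) ≥ 4(k+1)^3 + 6(k+1)^2.
Hence, by induction on t, the claim holds for every t ≥ 6.
Hence the smallest such M is 6.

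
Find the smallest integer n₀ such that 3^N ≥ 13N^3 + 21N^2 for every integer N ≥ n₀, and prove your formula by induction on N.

At N = 8: 6561 < 8000, so the inequality fails and n₀ ≥ 9. We prove 3^N ≥ 13N^3 + 21N^2 for all N ≥ 9.
Base case (N = 9): 3^N = 19683 and 13N^3 + 21N^2 = 11178, so 19683 ≥ 11178.
Inductive step: assume the claim holds for N = m, so 3^m ≥ 13m^3 + 21m^2.
Then 3^(m + 1) = 3·(3^m) ≥ 3·(13m^3 + 21m^2).
Also, for m ≥ 9 we have 3·(13m^3 + 21m^2) ≥ 13(m+1)^3 + 21(m+1)^2, since 3·(13m^3 + 21m^2) − (13(m+1)^3 + 21(m+1)^2) = 26m^3 + 3m^2 - 81m - 34, which is nonnegative for all m ≥ 9.
Combining, 3^(m + 1) ≥ 13(m+1)^3 + 21(m+1)^2.
Hence, by induction on N, the claim holds for every N ≥ 9.
Hence the smallest such n₀ is 9.

n₀ = 9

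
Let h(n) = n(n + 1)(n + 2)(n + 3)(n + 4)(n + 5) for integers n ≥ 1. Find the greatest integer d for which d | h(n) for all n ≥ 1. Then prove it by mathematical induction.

d = 720

Computing the first values: h(1) = 720 and h(2) = 5040; gcd(720, 5040) = 720, so d ≤ 720.
We prove 720 | n(n + 1)(n + 2)(n + 3)(n + 4)(n + 5) for all n ≥ 1 by induction on n.
Base step (n = 1): h(1) = 720 = 720·(1), so 720 | h(1).
Inductive step: assume the claim holds for n = k, i.e. 720 | h(k). Then
h(k+1) − h(k) = (k+1)·(k+2)·(k+3)·(k+4)·(k+5)·(k+6) − k·(k+1)·(k+2)·(k+3)·(k+4)·(k+5) = (k+1)·(k+2)·(k+3)·(k+4)·(k+5)·[(k+6) − k] = 6·(k+1)·(k+2)·(k+3)·(k+4)·(k+5). The product of 5 consecutive integers is divisible by (5)! = 120, so h(k+1) − h(k) is divisible by 6·120 = 720. By the inductive hypothesis 720 | h(k), hence 720 | h(k+1).
Hence, by induction on n, the claim holds for every n ≥ 1.
Therefore the largest such d is 720.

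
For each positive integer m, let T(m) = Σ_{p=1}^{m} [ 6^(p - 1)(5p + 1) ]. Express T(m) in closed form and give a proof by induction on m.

T(m) = 6^m·m

We claim T(m) = 6^m·m for all m ≥ 1.
Base case (m = 1): T(1) = 6, and the closed form gives 6. They agree.
Suppose the result is true for m = p, so T(p) = 6^p·p.
Then T(p+1) = T(p) + (6^p(5p + 6)) = (6^p·p) + (6^p(5p + 6)).
Simplifying, T(p+1) = 6^(p + 1)(p + 1) = 6^(p+1)·(p+1),
which is the closed form with m = p+1.
By induction, the statement is established for all m ≥ 1.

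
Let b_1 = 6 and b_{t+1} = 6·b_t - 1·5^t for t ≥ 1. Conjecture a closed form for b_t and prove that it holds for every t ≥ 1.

Computing the first terms: b_1 = 6, b_2 = 31, b_3 = 161. This suggests b_t = 5^t + 6^(t - 1).
Base step (t = 1): the formula gives 6 = 6 = b_1.
Inductive step: suppose the statement holds for some k ≥ 1, so b_k = 5^k + 6^(k - 1).
Then b_{k+1} = 6·b_k - 1·5^k = 6·(5^k + 6^(k - 1)) - 1·5^k = 5^(k + 1) + 6^k = 5^(k+1) + 6^((k+1) - 1),
which is the claimed formula at t = k+1.
This completes the induction.

b_t = 5^t + 6^(t - 1)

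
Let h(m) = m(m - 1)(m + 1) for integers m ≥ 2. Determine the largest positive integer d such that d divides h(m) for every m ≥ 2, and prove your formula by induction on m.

d = 6

Computing the first values: h(2) = 6 and h(3) = 24; gcd(6, 24) = 6, so d ≤ 6.
We prove 6 | m(m - 1)(m + 1) for all m ≥ 2 by induction on m.
Base step (m = 2): h(2) = 6 = 6·(1), so 6 | h(2).
Suppose the result is true for m = i, i.e. 6 | h(i). Then
h(i+1) − h(i) = i·(i+1)·(i+2) − (i-1)·i·(i+1) = i·(i+1)·[(i+2) − (i-1)] = 3·i·(i+1). The product of 2 consecutive integers is divisible by (2)! = 2, so h(i+1) − h(i) is divisible by 3·2 = 6. By the inductive hypothesis 6 | h(i), hence 6 | h(i+1).
Hence, by induction on m, the claim holds for every m ≥ 2.
Therefore the largest such d is 6.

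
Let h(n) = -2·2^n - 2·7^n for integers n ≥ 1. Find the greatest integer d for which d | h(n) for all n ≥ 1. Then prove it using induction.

Computing the first values: h(1) = -18 and h(2) = -106; gcd(-18, -106) = 2, so d ≤ 2.
We prove 2 | -2·2^n - 2·7^n for all n ≥ 1 by induction on n.
For the base case n = 1: h(1) = -18 = 2·(-9), so 2 | h(1).
Inductive step: assume the claim holds for n = i, i.e. 2 | h(i). Then
h(i+1) − 7·h(i) = (-2·2^(i+1) - 2·7^(i+1)) − 7·(-2·2^i - 2·7^i) = (-2)·2^i·(2 − 7) = (10)·2^i. Since 2 | h(i) by the inductive hypothesis, 2 | 7·h(i); and 2 | 10 since 10 = 2·5. Therefore 2 | h(i+1).
This completes the induction.
Therefore the largest such d is 2.

d = 2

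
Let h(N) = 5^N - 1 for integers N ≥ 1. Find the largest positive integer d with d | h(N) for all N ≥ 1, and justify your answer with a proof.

d = 4

Computing the first values: h(1) = 4 and h(2) = 24; gcd(4, 24) = 4, so d ≤ 4.
We prove 4 | 5^N - 1 for all N ≥ 1 by induction on N.
Base step (N = 1): h(1) = 4 = 4·(1), so 4 | h(1).
Inductive step: assume the claim holds for N = j, i.e. 4 | h(j). Then
5^{j+1} − 1^{j+1} = 5·5^j − 1·1^j = 5·(5^j − 1^j) + (4)·1^j. The first term is divisible by 4 by the inductive hypothesis, and the second term (4)·1^j is divisible by 4 since 4 | 4. Hence 4 | h(j+1).
By the principle of mathematical induction, the result holds for all N ≥ 1.
Therefore the largest such d is 4.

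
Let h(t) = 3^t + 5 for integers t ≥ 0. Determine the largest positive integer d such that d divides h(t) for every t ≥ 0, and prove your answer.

Computing the first values: h(0) = 6 and h(1) = 8; gcd(6, 8) = 2, so d ≤ 2.
We prove 2 | 3^t + 5 for all t ≥ 0 by induction on t.
Base case (t = 0): h(0) = 6 = 2·(3), so 2 | h(0).
Suppose the result is true for t = k, i.e. 2 | h(k). Then
h(k+1) = 3^(k+1) + 5 = 3·(3^k + 5) - 10 = 3·h(k) - 10. The first term is divisible by 2 by the inductive hypothesis, and -10 is divisible by 2. Hence 2 | h(k+1).
By induction, the statement is established for all t ≥ 0.
Therefore the largest such d is 2.

d = 2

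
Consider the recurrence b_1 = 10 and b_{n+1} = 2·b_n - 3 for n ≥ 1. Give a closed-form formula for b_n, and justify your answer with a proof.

b_n = 7·2^(n - 1) + 3

Computing the first terms: b_1 = 10, b_2 = 17, b_3 = 31. This suggests b_n = 7·2^(n - 1) + 3.
For the base case n = 1: the formula gives 10 = 10 = b_1.
Inductive step: assume the claim holds for n = j, so b_j = 7·2^(j - 1) + 3.
Then b_{j+1} = 2·b_j - 3 = 2·(7·2^(j - 1) + 3) - 3 = 7·2^j + 3 = 7·2^((j+1) - 1) + 3,
which is the claimed formula at n = j+1.
By induction, the statement is established for all n ≥ 1.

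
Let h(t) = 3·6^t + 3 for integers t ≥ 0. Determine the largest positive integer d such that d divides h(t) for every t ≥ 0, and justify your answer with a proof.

d = 3

Computing the first values: h(0) = 6 and h(1) = 21; gcd(6, 21) = 3, so d ≤ 3.
We prove 3 | 3·6^t + 3 for all t ≥ 0 by induction on t.
Base case (t = 0): h(0) = 6 = 3·(2), so 3 | h(0).
Inductive step: assume the claim holds for t = p, i.e. 3 | h(p). Then
h(p+1) = 3·6^(p+1) + 3 = 6·(3·6^p + 3) - 15 = 6·h(p) - 15. The first term is divisible by 3 by the inductive hypothesis, and -15 is divisible by 3. Hence 3 | h(p+1).
Hence, by induction on t, the claim holds for every t ≥ 0.
Therefore the largest such d is 3.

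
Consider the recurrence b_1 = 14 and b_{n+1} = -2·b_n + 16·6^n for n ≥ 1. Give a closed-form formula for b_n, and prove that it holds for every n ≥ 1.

Computing the first terms: b_1 = 14, b_2 = 68, b_3 = 440. This suggests b_n = -(-2)^n + 2·6^n.
Base case (n = 1): the formula gives 14 = 14 = b_1.
Suppose the result is true for n = k, so b_k = -(-2)^k + 2·6^k.
Then b_{k+1} = -2·b_k + 16·6^k = -2·(-(-2)^k + 2·6^k) + 16·6^k = -(-2)^(k + 1) + 2·6^(k + 1),
which is the claimed formula at n = k+1.
This completes the induction.

b_n = -(-2)^n + 2·6^n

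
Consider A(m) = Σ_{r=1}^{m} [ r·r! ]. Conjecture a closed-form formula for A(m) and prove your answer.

We claim A(m) = (m + 1)! - 1 for all m ≥ 1.
When m = 1: A(1) = 1, and the closed form gives 1. They agree.
For the inductive step, assume it holds for an arbitrary r ≥ 1, so A(r) = (r + 1)! - 1.
Then A(r+1) = A(r) + ((r + 1)(r + 1)!) = ((r + 1)! - 1) + ((r + 1)(r + 1)!).
Simplifying, A(r+1) = ((r+1) + 1)! - 1,
which is the closed form with m = r+1.
By the principle of mathematical induction, the result holds for all m ≥ 1.

A(m) = (m + 1)! - 1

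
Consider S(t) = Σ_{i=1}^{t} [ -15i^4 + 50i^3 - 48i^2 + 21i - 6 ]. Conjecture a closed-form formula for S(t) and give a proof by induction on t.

S(t) = -t(3t^4 - 5t^3 - 4t^2 + t + 3)

We claim S(t) = -t(3t^4 - 5t^3 - 4t^2 + t + 3) for all t ≥ 1.
When t = 1: S(1) = 2, and the closed form gives 2. They agree.
Inductive step: suppose the statement holds for some i ≥ 1, so S(i) = i(-3i^4 + 5i^3 + 4i^2 - i - 3).
Then S(i+1) = S(i) + (-15i^4 - 10i^3 + 12i^2 + 15i + 2) = (i(-3i^4 + 5i^3 + 4i^2 - i - 3)) + (-15i^4 - 10i^3 + 12i^2 + 15i + 2).
Simplifying, S(i+1) = -(i + 1)(3i^4 + 7i^3 - i^2 - 10i - 2) = -(i+1)(3(i+1)^4 - 5(i+1)^3 - 4(i+1)^2 + (i+1) + 3),
which is the closed form with t = i+1.
By induction, the statement is established for all t ≥ 1.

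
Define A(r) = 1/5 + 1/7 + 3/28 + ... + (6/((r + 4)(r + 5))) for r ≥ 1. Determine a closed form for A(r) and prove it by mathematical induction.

We claim A(r) = 6r/(5(r + 5)) for all r ≥ 1.
Base case (r = 1): A(1) = 1/5, and the closed form gives 1/5. They agree.
Inductive step: suppose the statement holds for some p ≥ 1, so A(p) = 6p/(5(p + 5)).
Then A(p+1) = A(p) + (6/((p + 5)(p + 6))) = (6p/(5(p + 5))) + (6/((p + 5)(p + 6))).
Simplifying, A(p+1) = 6(p + 1)/(5(p + 6)) = 6(p+1)/(5((p+1) + 5)),
which is the closed form with r = p+1.
By the principle of mathematical induction, the result holds for all r ≥ 1.

A(r) = 6r/(5(r + 5))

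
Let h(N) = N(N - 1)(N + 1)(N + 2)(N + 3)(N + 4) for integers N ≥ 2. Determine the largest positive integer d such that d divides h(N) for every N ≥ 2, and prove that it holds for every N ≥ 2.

d = 720

Computing the first values: h(2) = 720 and h(3) = 5040; gcd(720, 5040) = 720, so d ≤ 720.
We prove 720 | N(N - 1)(N + 1)(N + 2)(N + 3)(N + 4) for all N ≥ 2 by induction on N.
Base case (N = 2): h(2) = 720 = 720·(1), so 720 | h(2).
For the inductive step, assume it holds for an arbitrary m ≥ 2, i.e. 720 | h(m). Then
h(m+1) − h(m) = m·(m+1)·(m+2)·(m+3)·(m+4)·(m+5) − (m-1)·m·(m+1)·(m+2)·(m+3)·(m+4) = m·(m+1)·(m+2)·(m+3)·(m+4)·[(m+5) − (m-1)] = 6·m·(m+1)·(m+2)·(m+3)·(m+4). The product of 5 consecutive integers is divisible by (5)! = 120, so h(m+1) − h(m) is divisible by 6·120 = 720. By the inductive hypothesis 720 | h(m), hence 720 | h(m+1).
Hence, by induction on N, the claim holds for every N ≥ 2.
Therefore the largest such d is 720.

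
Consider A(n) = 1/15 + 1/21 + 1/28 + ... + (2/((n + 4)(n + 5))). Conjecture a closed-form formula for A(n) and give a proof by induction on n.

We claim A(n) = 2n/(5(n + 5)) for all n ≥ 1.
When n = 1: A(1) = 1/15, and the closed form gives 1/15. They agree.
Inductive step: suppose the statement holds for some k ≥ 1, so A(k) = 2k/(5(k + 5)).
Then A(k+1) = A(k) + (2/((k + 5)(k + 6))) = (2k/(5(k + 5))) + (2/((k + 5)(k + 6))).
Simplifying, A(k+1) = 2(k + 1)/(5(k + 6)) = 2(k+1)/(5((k+1) + 5)),
which is the closed form with n = k+1.
By the principle of mathematical induction, the result holds for all n ≥ 1.

A(n) = 2n/(5(n + 5))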